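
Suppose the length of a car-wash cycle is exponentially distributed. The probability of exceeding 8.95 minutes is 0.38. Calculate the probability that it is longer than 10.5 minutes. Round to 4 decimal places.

0.3214

e^(−λ·8.95) = 0.38 ⇒ λ = −ln(0.38)/8.95 = 0.10811.
P(X > 10.5) = e^(−0.10811·10.5) = e^(−1.1352) ≈ 0.3214.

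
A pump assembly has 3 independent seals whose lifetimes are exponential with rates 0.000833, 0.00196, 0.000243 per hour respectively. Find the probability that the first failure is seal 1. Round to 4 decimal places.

The time to first failure is exponential with rate Σλ = 0.000833 + 0.00196 + 0.000243 = 0.003036.
P(seal 1 first) = λ_1/Σλ = 0.000833/0.003036 ≈ 0.2744.

0.2744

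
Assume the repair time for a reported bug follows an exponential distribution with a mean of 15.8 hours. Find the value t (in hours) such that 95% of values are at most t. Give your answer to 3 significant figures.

The rate is λ = 1/15.8 = 0.0632911 per hour.
Set 1 − e^(−λt) = 0.95, so t = −ln(0.05)/λ = 2.9957/0.0632911 ≈ 47.3326 hours.

47.3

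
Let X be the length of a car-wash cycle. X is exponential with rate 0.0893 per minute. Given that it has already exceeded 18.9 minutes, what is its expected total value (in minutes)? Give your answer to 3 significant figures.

By memorylessness, E[X | X > 18.9] = 18.9 + 1/λ = 18.9 + 11.1982 = 30.0982 minutes.

30.1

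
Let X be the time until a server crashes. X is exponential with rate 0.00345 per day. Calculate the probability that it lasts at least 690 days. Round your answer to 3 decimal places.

0.093

P(X > 690) = e^(−λ·690) = e^(−2.3805) ≈ 0.093.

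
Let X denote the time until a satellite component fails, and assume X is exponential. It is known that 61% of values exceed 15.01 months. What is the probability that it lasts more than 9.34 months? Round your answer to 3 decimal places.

0.735

e^(−λ·15.01) = 0.61 ⇒ λ = −ln(0.61)/15.01 = 0.0329311.
P(X > 9.34) = e^(−0.0329311·9.34) = e^(−0.30758) ≈ 0.735.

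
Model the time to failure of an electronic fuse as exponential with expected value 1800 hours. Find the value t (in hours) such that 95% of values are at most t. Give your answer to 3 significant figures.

5390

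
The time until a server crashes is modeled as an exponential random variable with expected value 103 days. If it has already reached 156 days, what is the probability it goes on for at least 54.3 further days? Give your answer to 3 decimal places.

0.590

The rate is λ = 1/103 = 0.00970874 per day.
By the memoryless property, P(X > 156+54.3 | X > 156) = P(X > 54.3).
P(X > 54.3) = e^(−0.52718) ≈ 0.590.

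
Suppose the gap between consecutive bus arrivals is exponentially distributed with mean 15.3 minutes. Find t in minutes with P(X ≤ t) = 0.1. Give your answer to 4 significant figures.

1.612

The rate is λ = 1/15.3 = 0.0653595 per minute.
Set 1 − e^(−λt) = 0.1, so t = −ln(0.9)/λ = 0.10536/0.0653595 ≈ 1.61202 minutes.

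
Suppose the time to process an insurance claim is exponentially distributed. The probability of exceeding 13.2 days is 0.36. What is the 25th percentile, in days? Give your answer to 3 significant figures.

e^(−λ·13.2) = 0.36 ⇒ λ = −ln(0.36)/13.2 = 0.0773978.
25th percentile: 1 − e^(−λt) = 0.25, t = −ln(0.75)/λ = 3.71693 days.

3.72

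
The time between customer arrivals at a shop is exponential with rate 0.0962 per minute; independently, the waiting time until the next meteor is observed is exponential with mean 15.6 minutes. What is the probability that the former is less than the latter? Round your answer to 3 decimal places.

0.600

λ_1 = 0.0962, λ_2 = 1/15.6 = 0.0641026.
For independent exponentials, P(the former < the latter) = λ_1/(λ_1+λ_2) = 0.0962/0.160303 ≈ 0.600.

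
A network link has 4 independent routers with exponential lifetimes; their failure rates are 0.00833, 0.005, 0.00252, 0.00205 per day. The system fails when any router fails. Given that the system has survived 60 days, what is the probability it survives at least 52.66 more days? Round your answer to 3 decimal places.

0.390

Time to first failure ~ Exp(Σλ) with Σλ = 0.0179.
By memorylessness, P(T > 60+52.66 | T > 60) = P(T > 52.66) = e^(−0.0179·52.66) ≈ 0.390.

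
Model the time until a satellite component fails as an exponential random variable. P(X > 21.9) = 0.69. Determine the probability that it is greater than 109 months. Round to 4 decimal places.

e^(−λ·21.9) = 0.69 ⇒ λ = −ln(0.69)/21.9 = 0.0169435.
P(X > 109) = e^(−0.0169435·109) = e^(−1.8468) ≈ 0.1577.

0.1577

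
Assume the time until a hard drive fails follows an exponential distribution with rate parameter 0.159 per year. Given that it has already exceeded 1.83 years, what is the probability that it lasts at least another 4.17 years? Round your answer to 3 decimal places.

The exponential is memoryless, so the remaining time is again Exp(λ): the condition X > 1.83 is irrelevant.
P(X > 4.17) = e^(−0.66303) ≈ 0.515.

0.515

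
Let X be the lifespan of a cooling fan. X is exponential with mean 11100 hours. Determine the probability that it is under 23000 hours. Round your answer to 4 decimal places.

0.8741

The rate is λ = 1/11100 = 0.0000900901 per hour.
P(X ≤ 23000) = 1 − e^(−λ·23000) = 1 − e^(−2.0721) ≈ 0.8741.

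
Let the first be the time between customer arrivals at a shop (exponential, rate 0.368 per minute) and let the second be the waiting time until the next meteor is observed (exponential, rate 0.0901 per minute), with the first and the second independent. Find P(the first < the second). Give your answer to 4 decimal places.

λ_1 = 0.368, λ_2 = 0.0901.
For independent exponentials, P(the first < the second) = λ_1/(λ_1+λ_2) = 0.368/0.4581 ≈ 0.8033.

0.8033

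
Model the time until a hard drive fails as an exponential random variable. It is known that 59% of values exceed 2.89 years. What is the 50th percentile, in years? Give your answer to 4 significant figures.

3.797

e^(−λ·2.89) = 0.59 ⇒ λ = −ln(0.59)/2.89 = 0.182572.
50th percentile: 1 − e^(−λt) = 0.5, t = −ln(0.5)/λ = 3.79657 years.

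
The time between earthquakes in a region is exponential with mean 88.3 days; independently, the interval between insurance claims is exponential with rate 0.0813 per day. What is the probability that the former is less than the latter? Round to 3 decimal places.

0.122

λ_1 = 1/88.3 = 0.011325, λ_2 = 0.0813.
For independent exponentials, P(the former < the latter) = λ_1/(λ_1+λ_2) = 0.011325/0.092625 ≈ 0.122.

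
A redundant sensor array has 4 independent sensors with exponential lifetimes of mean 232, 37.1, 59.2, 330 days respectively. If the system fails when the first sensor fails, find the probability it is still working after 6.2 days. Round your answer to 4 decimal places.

The first failure time is exponential with rate Σλ_i = 1/232 + 1/37.1 + 1/59.2 + 1/330 = 0.0511867 per day.
P(min > 6.2) = e^(−0.0511867·6.2) = e^(−0.31736) ≈ 0.7281.

0.7281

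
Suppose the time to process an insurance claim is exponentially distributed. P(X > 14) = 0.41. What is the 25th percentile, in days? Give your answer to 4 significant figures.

4.517

e^(−λ·14) = 0.41 ⇒ λ = −ln(0.41)/14 = 0.0636856.
25th percentile: 1 − e^(−λt) = 0.25, t = −ln(0.75)/λ = 4.51722 days.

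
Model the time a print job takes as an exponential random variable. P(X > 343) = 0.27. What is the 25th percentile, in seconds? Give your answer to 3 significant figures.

75.4

e^(−λ·343) = 0.27 ⇒ λ = −ln(0.27)/343 = 0.0038173.
25th percentile: 1 − e^(−λt) = 0.25, t = −ln(0.75)/λ = 75.3627 seconds.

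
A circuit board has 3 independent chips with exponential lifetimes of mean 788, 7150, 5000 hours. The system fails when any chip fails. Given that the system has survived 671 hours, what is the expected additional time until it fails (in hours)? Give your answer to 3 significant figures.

622

First-failure rate Σλ = 1/788 + 1/7150 + 1/5000 = 0.0016089.
By memorylessness the expected residual is 1/Σλ = 621.544 hours, regardless of the 671 already elapsed.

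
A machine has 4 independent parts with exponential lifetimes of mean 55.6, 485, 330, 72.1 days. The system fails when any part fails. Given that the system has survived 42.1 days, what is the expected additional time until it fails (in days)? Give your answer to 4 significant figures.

First-failure rate Σλ = 1/55.6 + 1/485 + 1/330 + 1/72.1 = 0.0369474.
By memorylessness the expected residual is 1/Σλ = 27.0655 days, regardless of the 42.1 already elapsed.

27.07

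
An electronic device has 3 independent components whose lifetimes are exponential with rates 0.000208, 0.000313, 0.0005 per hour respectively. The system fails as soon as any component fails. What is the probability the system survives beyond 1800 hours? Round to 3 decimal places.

0.159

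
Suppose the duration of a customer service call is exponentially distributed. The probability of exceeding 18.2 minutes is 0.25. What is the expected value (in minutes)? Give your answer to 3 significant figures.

13.1

e^(−λ·18.2) = 0.25 ⇒ λ = −ln(0.25)/18.2 = 0.07617.
Mean = 1/λ = 13.1285 minutes.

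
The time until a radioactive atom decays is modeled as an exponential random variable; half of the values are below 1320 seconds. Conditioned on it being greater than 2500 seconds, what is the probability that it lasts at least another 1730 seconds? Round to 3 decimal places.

0.403

For an exponential, median = ln(2)/λ, so λ = ln 2 / 1320 = 0.000525112 per second.
By the memoryless property, P(X > 2500+1730 | X > 2500) = P(X > 1730).
P(X > 1730) = e^(−0.90844) ≈ 0.403.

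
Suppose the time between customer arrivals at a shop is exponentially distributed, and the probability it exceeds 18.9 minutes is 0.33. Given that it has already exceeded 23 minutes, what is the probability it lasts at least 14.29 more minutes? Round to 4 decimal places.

0.4325

From e^(−λ·18.9) = 0.33, λ = −ln(0.33)/18.9 = 0.0586594.
Memoryless: P(X > 23+14.29 | X > 23) = P(X > 14.29) = e^(−0.0586594·14.29) ≈ 0.4325.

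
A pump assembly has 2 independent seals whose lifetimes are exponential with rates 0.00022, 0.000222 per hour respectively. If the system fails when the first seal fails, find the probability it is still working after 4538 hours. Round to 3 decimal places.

The time to first failure is exponential with rate Σλ = 0.00022 + 0.000222 = 0.000442.
P(min > 4538) = e^(−0.000442·4538) = e^(−2.0058) ≈ 0.135.

0.135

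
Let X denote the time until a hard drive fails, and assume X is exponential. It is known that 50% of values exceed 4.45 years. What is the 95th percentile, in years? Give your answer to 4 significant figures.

e^(−λ·4.45) = 0.50 ⇒ λ = −ln(0.50)/4.45 = 0.155763.
95th percentile: 1 − e^(−λt) = 0.95, t = −ln(0.05)/λ = 19.2326 years.

19.23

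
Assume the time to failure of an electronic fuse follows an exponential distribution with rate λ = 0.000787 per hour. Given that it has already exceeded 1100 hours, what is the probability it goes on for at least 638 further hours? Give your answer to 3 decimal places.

0.605

The exponential is memoryless, so the remaining time is again Exp(λ): the condition X > 1100 is irrelevant.
P(X > 638) = e^(−0.50211) ≈ 0.605.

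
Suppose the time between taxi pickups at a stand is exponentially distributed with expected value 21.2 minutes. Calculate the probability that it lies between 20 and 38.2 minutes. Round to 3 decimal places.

The rate is λ = 1/21.2 = 0.0471698 per minute.
P(20 < X < 38.2) = e^(−λ·20) − e^(−λ·38.2) = 0.38930 − 0.16499 ≈ 0.224.

0.224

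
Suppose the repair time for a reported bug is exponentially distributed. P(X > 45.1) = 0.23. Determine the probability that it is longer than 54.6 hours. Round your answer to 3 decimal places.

e^(−λ·45.1) = 0.23 ⇒ λ = −ln(0.23)/45.1 = 0.0325871.
P(X > 54.6) = e^(−0.0325871·54.6) = e^(−1.7793) ≈ 0.169.

0.169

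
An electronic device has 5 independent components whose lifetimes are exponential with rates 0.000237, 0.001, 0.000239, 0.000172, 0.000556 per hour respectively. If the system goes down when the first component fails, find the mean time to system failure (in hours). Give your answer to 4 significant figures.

453.7

The time to first failure is exponential with rate Σλ = 0.000237 + 0.001 + 0.000239 + 0.000172 + 0.000556 = 0.002204.
E[min] = 1/Σλ = 1/0.002204 = 453.721 hours.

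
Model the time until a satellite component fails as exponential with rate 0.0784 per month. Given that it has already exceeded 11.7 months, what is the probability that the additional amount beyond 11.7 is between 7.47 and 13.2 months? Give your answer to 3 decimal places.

Memoryless: the residual past 11.7 is again Exp(λ).
P(7.47 < residual < 13.2) = e^(−λ·7.47) − e^(−λ·13.2) = 0.55674 − 0.35527 ≈ 0.201.

0.201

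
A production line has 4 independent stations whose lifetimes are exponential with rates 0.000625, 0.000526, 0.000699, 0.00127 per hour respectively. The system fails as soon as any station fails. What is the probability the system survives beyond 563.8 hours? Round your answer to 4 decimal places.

0.1722

The time to first failure is exponential with rate Σλ = 0.000625 + 0.000526 + 0.000699 + 0.00127 = 0.00312.
P(min > 563.8) = e^(−0.00312·563.8) = e^(−1.7591) ≈ 0.1722.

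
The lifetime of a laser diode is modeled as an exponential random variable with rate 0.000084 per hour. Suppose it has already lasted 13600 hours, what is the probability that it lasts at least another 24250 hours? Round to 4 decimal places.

0.1304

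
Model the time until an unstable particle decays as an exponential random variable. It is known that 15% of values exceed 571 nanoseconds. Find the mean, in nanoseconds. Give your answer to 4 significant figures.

301.0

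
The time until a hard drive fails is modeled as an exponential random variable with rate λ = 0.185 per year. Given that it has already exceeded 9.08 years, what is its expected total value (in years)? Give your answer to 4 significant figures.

By memorylessness, E[X | X > 9.08] = 9.08 + 1/λ = 9.08 + 5.40541 = 14.4854 years.

14.49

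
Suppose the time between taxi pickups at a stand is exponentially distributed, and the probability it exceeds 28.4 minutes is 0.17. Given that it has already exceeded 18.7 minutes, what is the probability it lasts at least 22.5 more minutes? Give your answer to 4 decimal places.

From e^(−λ·28.4) = 0.17, λ = −ln(0.17)/28.4 = 0.0623928.
Memoryless: P(X > 18.7+22.5 | X > 18.7) = P(X > 22.5) = e^(−0.0623928·22.5) ≈ 0.2457.

0.2457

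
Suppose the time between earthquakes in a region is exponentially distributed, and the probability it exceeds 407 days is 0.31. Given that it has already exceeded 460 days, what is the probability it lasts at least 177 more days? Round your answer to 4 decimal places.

0.6009

From e^(−λ·407) = 0.31, λ = −ln(0.31)/407 = 0.0028776.
Memoryless: P(X > 460+177 | X > 460) = P(X > 177) = e^(−0.0028776·177) ≈ 0.6009.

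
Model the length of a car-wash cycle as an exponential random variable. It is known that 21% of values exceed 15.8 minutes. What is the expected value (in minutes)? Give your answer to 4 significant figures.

10.12

e^(−λ·15.8) = 0.21 ⇒ λ = −ln(0.21)/15.8 = 0.0987752.
Mean = 1/λ = 10.124 minutes.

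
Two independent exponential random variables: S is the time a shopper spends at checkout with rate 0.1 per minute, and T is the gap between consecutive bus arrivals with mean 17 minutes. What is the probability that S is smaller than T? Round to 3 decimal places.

0.630

λ_1 = 0.1, λ_2 = 1/17 = 0.0588235.
For independent exponentials, P(S < T) = λ_1/(λ_1+λ_2) = 0.1/0.158824 ≈ 0.630.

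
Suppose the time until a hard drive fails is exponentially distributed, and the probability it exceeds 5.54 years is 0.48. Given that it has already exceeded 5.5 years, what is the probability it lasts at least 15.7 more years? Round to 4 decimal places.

From e^(−λ·5.54) = 0.48, λ = −ln(0.48)/5.54 = 0.132485.
Memoryless: P(X > 5.5+15.7 | X > 5.5) = P(X > 15.7) = e^(−0.132485·15.7) ≈ 0.1249.

0.1249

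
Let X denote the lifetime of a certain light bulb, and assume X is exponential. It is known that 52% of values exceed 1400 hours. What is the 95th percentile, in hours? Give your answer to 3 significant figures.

e^(−λ·1400) = 0.52 ⇒ λ = −ln(0.52)/1400 = 0.00046709.
95th percentile: 1 − e^(−λt) = 0.95, t = −ln(0.05)/λ = 6413.6 hours.

6410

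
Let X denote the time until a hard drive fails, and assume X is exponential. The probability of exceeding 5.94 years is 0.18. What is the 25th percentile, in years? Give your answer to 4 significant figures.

0.9965

e^(−λ·5.94) = 0.18 ⇒ λ = −ln(0.18)/5.94 = 0.288687.
25th percentile: 1 − e^(−λt) = 0.25, t = −ln(0.75)/λ = 0.99652 years.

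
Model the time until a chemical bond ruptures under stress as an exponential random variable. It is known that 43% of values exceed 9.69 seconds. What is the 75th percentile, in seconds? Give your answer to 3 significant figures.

15.9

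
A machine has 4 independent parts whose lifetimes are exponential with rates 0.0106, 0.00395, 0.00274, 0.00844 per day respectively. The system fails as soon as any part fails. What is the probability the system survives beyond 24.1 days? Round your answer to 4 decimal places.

The time to first failure is exponential with rate Σλ = 0.0106 + 0.00395 + 0.00274 + 0.00844 = 0.02573.
P(min > 24.1) = e^(−0.02573·24.1) = e^(−0.62009) ≈ 0.5379.

0.5379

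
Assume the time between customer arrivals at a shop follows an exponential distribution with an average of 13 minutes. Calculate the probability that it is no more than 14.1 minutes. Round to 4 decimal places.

0.6620

The rate is λ = 1/13 = 0.0769231 per minute.
P(X ≤ 14.1) = 1 − e^(−λ·14.1) = 1 − e^(−1.0846) ≈ 0.6620.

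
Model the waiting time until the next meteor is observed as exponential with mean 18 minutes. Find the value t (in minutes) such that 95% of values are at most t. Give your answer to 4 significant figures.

The rate is λ = 1/18 = 0.0555556 per minute.
Set 1 − e^(−λt) = 0.95, so t = −ln(0.05)/λ = 2.9957/0.0555556 ≈ 53.9232 minutes.

53.92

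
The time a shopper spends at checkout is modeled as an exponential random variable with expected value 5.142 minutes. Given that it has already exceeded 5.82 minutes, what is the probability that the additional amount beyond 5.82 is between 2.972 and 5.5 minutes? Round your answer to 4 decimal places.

0.2179

The rate is λ = 1/5.142 = 0.194477 per minute.
Memoryless: the residual past 5.82 is again Exp(λ).
P(2.972 < residual < 5.5) = e^(−λ·2.972) − e^(−λ·5.5) = 0.56103 − 0.34314 ≈ 0.2179.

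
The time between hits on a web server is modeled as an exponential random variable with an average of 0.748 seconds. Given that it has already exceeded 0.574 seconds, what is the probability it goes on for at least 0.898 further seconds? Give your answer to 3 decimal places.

0.301

The rate is λ = 1/0.748 = 1.3369 per second.
By the memoryless property, P(X > 0.574+0.898 | X > 0.574) = P(X > 0.898).
P(X > 0.898) = e^(−1.2005) ≈ 0.301.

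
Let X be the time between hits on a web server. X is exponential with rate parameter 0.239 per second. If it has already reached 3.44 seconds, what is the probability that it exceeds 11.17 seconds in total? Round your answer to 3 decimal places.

0.158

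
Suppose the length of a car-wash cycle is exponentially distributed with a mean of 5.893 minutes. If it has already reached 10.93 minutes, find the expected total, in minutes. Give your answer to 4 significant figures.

The rate is λ = 1/5.893 = 0.169693 per minute.
By memorylessness, E[X | X > 10.93] = 10.93 + 1/λ = 10.93 + 5.893 = 16.823 minutes.

16.82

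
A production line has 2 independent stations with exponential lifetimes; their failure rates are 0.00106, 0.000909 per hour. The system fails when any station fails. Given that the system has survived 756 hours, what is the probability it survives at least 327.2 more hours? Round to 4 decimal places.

Time to first failure ~ Exp(Σλ) with Σλ = 0.001969.
By memorylessness, P(T > 756+327.2 | T > 756) = P(T > 327.2) = e^(−0.001969·327.2) ≈ 0.5251.

0.5251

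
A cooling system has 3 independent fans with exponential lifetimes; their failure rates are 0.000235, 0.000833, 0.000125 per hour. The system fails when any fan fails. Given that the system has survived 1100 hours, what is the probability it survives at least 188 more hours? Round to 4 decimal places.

0.7991

Time to first failure ~ Exp(Σλ) with Σλ = 0.001193.
By memorylessness, P(T > 1100+188 | T > 1100) = P(T > 188) = e^(−0.001193·188) ≈ 0.7991.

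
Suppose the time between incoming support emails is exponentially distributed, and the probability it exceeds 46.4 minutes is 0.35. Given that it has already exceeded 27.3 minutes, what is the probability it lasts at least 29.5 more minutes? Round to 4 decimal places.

From e^(−λ·46.4) = 0.35, λ = −ln(0.35)/46.4 = 0.0226255.
Memoryless: P(X > 27.3+29.5 | X > 27.3) = P(X > 29.5) = e^(−0.0226255·29.5) ≈ 0.5130.

0.5130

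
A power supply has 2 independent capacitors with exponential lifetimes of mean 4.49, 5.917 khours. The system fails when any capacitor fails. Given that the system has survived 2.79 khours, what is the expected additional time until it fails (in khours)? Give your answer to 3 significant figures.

2.55

First-failure rate Σλ = 1/4.49 + 1/5.917 = 0.391722.
By memorylessness the expected residual is 1/Σλ = 2.55283 khours, regardless of the 2.79 already elapsed.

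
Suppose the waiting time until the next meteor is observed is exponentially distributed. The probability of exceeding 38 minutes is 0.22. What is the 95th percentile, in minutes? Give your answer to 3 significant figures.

e^(−λ·38) = 0.22 ⇒ λ = −ln(0.22)/38 = 0.0398455.
95th percentile: 1 − e^(−λt) = 0.95, t = −ln(0.05)/λ = 75.1838 minutes.

75.2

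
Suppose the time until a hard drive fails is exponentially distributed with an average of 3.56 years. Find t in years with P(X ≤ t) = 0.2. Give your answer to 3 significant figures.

0.794

The rate is λ = 1/3.56 = 0.280899 per year.
Set 1 − e^(−λt) = 0.2, so t = −ln(0.8)/λ = 0.22314/0.280899 ≈ 0.794391 years.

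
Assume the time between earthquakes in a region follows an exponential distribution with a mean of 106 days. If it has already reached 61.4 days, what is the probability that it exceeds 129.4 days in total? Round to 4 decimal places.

0.5265

The rate is λ = 1/106 = 0.00943396 per day.
The exponential is memoryless, so the remaining time is again Exp(λ): the condition X > 61.4 is irrelevant.
P(X > 68) = e^(−0.64151) ≈ 0.5265.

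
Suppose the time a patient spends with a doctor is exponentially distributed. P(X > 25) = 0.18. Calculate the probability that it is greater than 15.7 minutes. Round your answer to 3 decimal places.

e^(−λ·25) = 0.18 ⇒ λ = −ln(0.18)/25 = 0.0685919.
P(X > 15.7) = e^(−0.0685919·15.7) = e^(−1.0769) ≈ 0.341.

0.341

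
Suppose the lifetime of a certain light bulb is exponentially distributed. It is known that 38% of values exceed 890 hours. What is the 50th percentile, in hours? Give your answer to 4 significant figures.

637.6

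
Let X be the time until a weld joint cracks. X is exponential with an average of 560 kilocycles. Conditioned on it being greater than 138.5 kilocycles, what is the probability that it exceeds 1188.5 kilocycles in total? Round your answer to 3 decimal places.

0.153

The rate is λ = 1/560 = 0.00178571 per kilocycle.
By the memoryless property, P(X > 138.5+1050 | X > 138.5) = P(X > 1050).
P(X > 1050) = e^(−1.875) ≈ 0.153.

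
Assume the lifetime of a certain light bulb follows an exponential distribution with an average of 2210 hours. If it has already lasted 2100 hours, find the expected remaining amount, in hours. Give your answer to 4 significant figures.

The rate is λ = 1/2210 = 0.000452489 per hour.
By memorylessness, the remaining amount past any threshold is again Exp(λ) with mean 1/λ = 2210 hours.

2210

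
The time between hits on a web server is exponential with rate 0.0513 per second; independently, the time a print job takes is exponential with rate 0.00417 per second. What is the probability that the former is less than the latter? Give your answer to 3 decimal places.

λ_1 = 0.0513, λ_2 = 0.00417.
For independent exponentials, P(the former < the latter) = λ_1/(λ_1+λ_2) = 0.0513/0.05547 ≈ 0.925.

0.925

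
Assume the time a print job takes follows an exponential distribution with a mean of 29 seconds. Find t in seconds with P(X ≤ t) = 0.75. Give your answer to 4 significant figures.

40.20

The rate is λ = 1/29 = 0.0344828 per second.
Set 1 − e^(−λt) = 0.75, so t = −ln(0.25)/λ = 1.3863/0.0344828 ≈ 40.2025 seconds.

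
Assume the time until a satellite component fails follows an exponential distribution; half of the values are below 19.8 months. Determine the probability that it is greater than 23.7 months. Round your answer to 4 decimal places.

0.4362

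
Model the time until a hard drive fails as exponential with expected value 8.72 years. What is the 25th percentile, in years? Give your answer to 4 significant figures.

The rate is λ = 1/8.72 = 0.114679 per year.
Set 1 − e^(−λt) = 0.25, so t = −ln(0.75)/λ = 0.28768/0.114679 ≈ 2.50859 years.

2.509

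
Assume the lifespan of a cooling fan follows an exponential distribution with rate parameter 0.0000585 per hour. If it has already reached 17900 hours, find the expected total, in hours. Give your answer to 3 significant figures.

By memorylessness, E[X | X > 17900] = 17900 + 1/λ = 17900 + 17094 = 34994 hours.

35000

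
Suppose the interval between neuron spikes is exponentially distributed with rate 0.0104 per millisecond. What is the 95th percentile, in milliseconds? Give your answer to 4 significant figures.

288.1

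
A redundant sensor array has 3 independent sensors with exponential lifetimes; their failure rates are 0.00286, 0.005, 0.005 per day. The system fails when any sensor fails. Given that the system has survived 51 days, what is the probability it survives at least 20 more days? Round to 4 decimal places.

0.7732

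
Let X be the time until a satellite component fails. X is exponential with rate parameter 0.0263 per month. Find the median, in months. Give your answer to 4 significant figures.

Set 1 − e^(−λt) = 0.5, so t = −ln(0.5)/λ = 0.69315/0.0263 ≈ 26.3554 months.

26.36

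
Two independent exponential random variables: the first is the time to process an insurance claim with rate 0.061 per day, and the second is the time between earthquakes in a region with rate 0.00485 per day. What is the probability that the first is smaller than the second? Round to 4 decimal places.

0.9263

λ_1 = 0.061, λ_2 = 0.00485.
For independent exponentials, P(the first < the second) = λ_1/(λ_1+λ_2) = 0.061/0.06585 ≈ 0.9263.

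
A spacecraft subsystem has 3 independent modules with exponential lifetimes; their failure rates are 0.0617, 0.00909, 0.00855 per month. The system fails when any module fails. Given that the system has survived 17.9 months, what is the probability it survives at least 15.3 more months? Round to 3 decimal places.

Time to first failure ~ Exp(Σλ) with Σλ = 0.07934.
By memorylessness, P(T > 17.9+15.3 | T > 17.9) = P(T > 15.3) = e^(−0.07934·15.3) ≈ 0.297.

0.297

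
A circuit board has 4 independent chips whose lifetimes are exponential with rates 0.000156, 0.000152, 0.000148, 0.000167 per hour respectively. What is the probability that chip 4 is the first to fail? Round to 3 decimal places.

The time to first failure is exponential with rate Σλ = 0.000156 + 0.000152 + 0.000148 + 0.000167 = 0.000623.
P(chip 4 first) = λ_4/Σλ = 0.000167/0.000623 ≈ 0.268.

0.268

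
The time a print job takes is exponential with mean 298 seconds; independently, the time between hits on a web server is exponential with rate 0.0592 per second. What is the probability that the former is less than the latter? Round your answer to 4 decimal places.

λ_1 = 1/298 = 0.0033557, λ_2 = 0.0592.
For independent exponentials, P(the former < the latter) = λ_1/(λ_1+λ_2) = 0.0033557/0.0625557 ≈ 0.0536.

0.0536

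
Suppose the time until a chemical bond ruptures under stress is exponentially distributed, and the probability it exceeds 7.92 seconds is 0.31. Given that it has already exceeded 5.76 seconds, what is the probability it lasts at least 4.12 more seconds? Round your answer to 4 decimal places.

0.5438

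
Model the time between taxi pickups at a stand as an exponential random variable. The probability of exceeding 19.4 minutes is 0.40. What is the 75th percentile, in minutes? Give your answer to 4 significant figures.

e^(−λ·19.4) = 0.40 ⇒ λ = −ln(0.40)/19.4 = 0.0472315.
75th percentile: 1 − e^(−λt) = 0.75, t = −ln(0.25)/λ = 29.3511 minutes.

29.35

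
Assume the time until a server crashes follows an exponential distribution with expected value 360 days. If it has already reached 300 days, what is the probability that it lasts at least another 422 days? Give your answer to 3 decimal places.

0.310

The rate is λ = 1/360 = 0.00277778 per day.
P(X > s+t | X > s) = e^(−λ(s+t))/e^(−λs) = e^(−λt), independent of s = 300.
P(X > 422) = e^(−1.1722) ≈ 0.310.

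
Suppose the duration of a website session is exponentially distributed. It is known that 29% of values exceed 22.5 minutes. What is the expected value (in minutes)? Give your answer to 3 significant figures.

18.2

e^(−λ·22.5) = 0.29 ⇒ λ = −ln(0.29)/22.5 = 0.0550166.
Mean = 1/λ = 18.1763 minutes.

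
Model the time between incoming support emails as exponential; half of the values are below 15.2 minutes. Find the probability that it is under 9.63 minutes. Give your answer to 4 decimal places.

For an exponential, median = ln(2)/λ, so λ = ln 2 / 15.2 = 0.0456018 per minute.
P(X ≤ 9.63) = 1 − e^(−λ·9.63) = 1 − e^(−0.43915) ≈ 0.3554.

0.3554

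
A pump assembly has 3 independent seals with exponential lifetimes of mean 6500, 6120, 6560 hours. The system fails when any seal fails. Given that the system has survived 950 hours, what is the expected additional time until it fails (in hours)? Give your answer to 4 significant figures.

2129

First-failure rate Σλ = 1/6500 + 1/6120 + 1/6560 = 0.000469684.
By memorylessness the expected residual is 1/Σλ = 2129.09 hours, regardless of the 950 already elapsed.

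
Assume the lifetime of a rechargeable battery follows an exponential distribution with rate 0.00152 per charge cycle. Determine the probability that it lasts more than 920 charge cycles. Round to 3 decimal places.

P(X > 920) = e^(−λ·920) = e^(−1.3984) ≈ 0.247.

0.247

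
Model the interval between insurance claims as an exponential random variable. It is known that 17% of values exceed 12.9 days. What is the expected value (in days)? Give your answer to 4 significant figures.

7.280

e^(−λ·12.9) = 0.17 ⇒ λ = −ln(0.17)/12.9 = 0.137361.
Mean = 1/λ = 7.28009 days.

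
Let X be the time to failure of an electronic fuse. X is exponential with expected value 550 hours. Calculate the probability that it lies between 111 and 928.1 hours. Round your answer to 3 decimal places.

The rate is λ = 1/550 = 0.00181818 per hour.
P(111 < X < 928.1) = e^(−λ·111) − e^(−λ·928.1) = 0.81724 − 0.18499 ≈ 0.632.

0.632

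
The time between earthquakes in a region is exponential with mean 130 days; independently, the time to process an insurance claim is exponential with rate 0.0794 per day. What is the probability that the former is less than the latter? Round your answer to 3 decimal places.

0.088

λ_1 = 1/130 = 0.00769231, λ_2 = 0.0794.
For independent exponentials, P(the former < the latter) = λ_1/(λ_1+λ_2) = 0.00769231/0.0870923 ≈ 0.088.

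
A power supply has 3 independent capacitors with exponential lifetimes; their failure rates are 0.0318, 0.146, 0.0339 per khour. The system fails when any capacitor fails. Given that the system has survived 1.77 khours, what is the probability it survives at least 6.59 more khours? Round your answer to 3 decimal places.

0.248

Time to first failure ~ Exp(Σλ) with Σλ = 0.2117.
By memorylessness, P(T > 1.77+6.59 | T > 1.77) = P(T > 6.59) = e^(−0.2117·6.59) ≈ 0.248.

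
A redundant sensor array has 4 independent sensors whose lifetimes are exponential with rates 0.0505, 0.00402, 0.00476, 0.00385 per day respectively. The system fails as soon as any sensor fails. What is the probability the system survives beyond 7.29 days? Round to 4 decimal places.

The time to first failure is exponential with rate Σλ = 0.0505 + 0.00402 + 0.00476 + 0.00385 = 0.06313.
P(min > 7.29) = e^(−0.06313·7.29) = e^(−0.46022) ≈ 0.6311.

0.6311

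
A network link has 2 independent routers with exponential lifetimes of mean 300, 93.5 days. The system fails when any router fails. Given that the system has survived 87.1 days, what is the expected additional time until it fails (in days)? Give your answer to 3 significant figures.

First-failure rate Σλ = 1/300 + 1/93.5 = 0.0140285.
By memorylessness the expected residual is 1/Σλ = 71.2834 days, regardless of the 87.1 already elapsed.

71.3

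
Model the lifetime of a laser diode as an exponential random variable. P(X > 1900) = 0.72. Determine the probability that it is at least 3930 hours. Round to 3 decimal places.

0.507

e^(−λ·1900) = 0.72 ⇒ λ = −ln(0.72)/1900 = 0.000172897.
P(X > 3930) = e^(−0.000172897·3930) = e^(−0.67948) ≈ 0.507.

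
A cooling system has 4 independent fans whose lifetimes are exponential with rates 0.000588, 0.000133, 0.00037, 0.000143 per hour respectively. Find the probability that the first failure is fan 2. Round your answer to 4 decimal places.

0.1078

The time to first failure is exponential with rate Σλ = 0.000588 + 0.000133 + 0.00037 + 0.000143 = 0.001234.
P(fan 2 first) = λ_2/Σλ = 0.000133/0.001234 ≈ 0.1078.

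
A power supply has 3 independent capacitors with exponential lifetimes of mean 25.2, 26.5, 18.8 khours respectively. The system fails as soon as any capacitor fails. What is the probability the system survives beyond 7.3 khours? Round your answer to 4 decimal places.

0.3854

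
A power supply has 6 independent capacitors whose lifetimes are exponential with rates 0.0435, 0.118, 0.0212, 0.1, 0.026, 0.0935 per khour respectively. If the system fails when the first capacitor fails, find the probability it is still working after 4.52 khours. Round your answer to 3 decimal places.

The time to first failure is exponential with rate Σλ = 0.0435 + 0.118 + 0.0212 + 0.1 + 0.026 + 0.0935 = 0.4022.
P(min > 4.52) = e^(−0.4022·4.52) = e^(−1.8179) ≈ 0.162.

0.162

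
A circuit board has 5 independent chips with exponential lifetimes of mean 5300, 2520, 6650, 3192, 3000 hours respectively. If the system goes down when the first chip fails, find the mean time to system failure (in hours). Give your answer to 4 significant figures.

The first failure time is exponential with rate Σλ_i = 1/5300 + 1/2520 + 1/6650 + 1/3192 + 1/3000 = 0.0013825 per hour.
E[min] = 1/Σλ = 1/0.0013825 = 723.329 hours.

723.3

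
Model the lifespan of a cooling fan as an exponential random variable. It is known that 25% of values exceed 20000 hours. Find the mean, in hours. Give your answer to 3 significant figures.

14400

e^(−λ·20000) = 0.25 ⇒ λ = −ln(0.25)/20000 = 0.0000693147.
Mean = 1/λ = 14427 hours.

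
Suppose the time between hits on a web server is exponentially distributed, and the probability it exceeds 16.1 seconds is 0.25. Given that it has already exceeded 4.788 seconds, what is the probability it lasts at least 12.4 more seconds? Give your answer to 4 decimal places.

From e^(−λ·16.1) = 0.25, λ = −ln(0.25)/16.1 = 0.0861052.
Memoryless: P(X > 4.788+12.4 | X > 4.788) = P(X > 12.4) = e^(−0.0861052·12.4) ≈ 0.3438.

0.3438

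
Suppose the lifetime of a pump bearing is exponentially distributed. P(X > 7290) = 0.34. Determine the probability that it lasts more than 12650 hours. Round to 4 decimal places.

e^(−λ·7290) = 0.34 ⇒ λ = −ln(0.34)/7290 = 0.000147985.
P(X > 12650) = e^(−0.000147985·12650) = e^(−1.872) ≈ 0.1538.

0.1538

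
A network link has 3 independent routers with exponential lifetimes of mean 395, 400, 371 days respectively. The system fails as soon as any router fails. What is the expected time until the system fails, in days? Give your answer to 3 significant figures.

The first failure time is exponential with rate Σλ_i = 1/395 + 1/400 + 1/371 = 0.00772706 per day.
E[min] = 1/Σλ = 1/0.00772706 = 129.415 days.

129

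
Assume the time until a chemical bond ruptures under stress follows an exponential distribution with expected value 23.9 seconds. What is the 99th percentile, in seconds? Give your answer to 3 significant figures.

The rate is λ = 1/23.9 = 0.041841 per second.
Set 1 − e^(−λt) = 0.99, so t = −ln(0.01)/λ = 4.6052/0.041841 ≈ 110.064 seconds.

110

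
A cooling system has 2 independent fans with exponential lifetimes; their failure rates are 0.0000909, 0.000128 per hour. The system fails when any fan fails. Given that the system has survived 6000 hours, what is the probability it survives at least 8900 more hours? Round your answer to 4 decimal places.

0.1425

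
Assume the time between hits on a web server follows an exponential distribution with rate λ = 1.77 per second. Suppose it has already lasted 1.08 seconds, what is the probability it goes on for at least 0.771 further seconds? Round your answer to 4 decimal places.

0.2555

P(X > s+t | X > s) = e^(−λ(s+t))/e^(−λs) = e^(−λt), independent of s = 1.08.
P(X > 0.771) = e^(−1.3647) ≈ 0.2555.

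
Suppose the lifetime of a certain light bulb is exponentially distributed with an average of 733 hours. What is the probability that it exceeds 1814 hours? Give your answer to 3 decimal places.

The rate is λ = 1/733 = 0.00136426 per hour.
P(X > 1814) = e^(−λ·1814) = e^(−2.4748) ≈ 0.084.

0.084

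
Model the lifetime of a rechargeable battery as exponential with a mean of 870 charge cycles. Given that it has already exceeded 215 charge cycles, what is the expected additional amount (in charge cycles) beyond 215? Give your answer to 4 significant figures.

The rate is λ = 1/870 = 0.00114943 per charge cycle.
By memorylessness, the remaining amount past any threshold is again Exp(λ) with mean 1/λ = 870 charge cycles.

870.0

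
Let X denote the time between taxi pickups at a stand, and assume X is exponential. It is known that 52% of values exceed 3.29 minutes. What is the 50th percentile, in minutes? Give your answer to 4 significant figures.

3.487

e^(−λ·3.29) = 0.52 ⇒ λ = −ln(0.52)/3.29 = 0.198762.
50th percentile: 1 − e^(−λt) = 0.5, t = −ln(0.5)/λ = 3.48733 minutes.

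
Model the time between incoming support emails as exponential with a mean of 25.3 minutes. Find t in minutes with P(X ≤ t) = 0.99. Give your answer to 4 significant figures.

The rate is λ = 1/25.3 = 0.0395257 per minute.
Set 1 − e^(−λt) = 0.99, so t = −ln(0.01)/λ = 4.6052/0.0395257 ≈ 116.511 minutes.

116.5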